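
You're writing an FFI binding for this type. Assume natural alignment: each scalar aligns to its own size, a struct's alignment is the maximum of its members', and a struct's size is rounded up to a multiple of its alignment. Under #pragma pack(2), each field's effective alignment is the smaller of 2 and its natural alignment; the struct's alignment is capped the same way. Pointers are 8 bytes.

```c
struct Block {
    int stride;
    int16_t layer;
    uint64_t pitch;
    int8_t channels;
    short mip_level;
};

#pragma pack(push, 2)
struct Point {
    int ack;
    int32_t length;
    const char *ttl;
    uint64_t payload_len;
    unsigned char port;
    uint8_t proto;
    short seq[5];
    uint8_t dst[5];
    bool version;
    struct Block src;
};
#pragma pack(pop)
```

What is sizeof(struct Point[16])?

1056

Block: 0..4  stride  (4B, 4-aligned); 4..6  layer  (2B, 2-aligned); 6..8  -- padding (2B); 8..16  pitch  (8B, 8-aligned); 16..17  channels  (1B, 1-aligned); 17..18  -- padding (1B); 18..20  mip_level  (2B, 2-aligned); 20..24  -- tail padding (4B); sizeof = 24, alignof = 8
0..4  ack  (4B, 2-aligned)
4..8  length  (4B, 2-aligned)
8..16  ttl  (8B, 2-aligned)
16..24  payload_len  (8B, 2-aligned)
24..25  port  (1B, 1-aligned)
25..26  proto  (1B, 1-aligned)
26..36  seq  (10B, 2-aligned)
36..41  dst  (5B, 1-aligned)
41..42  version  (1B, 1-aligned)
42..66  src  (24B, 2-aligned)
sizeof = 66, alignof = 2
array of 16: 16 × 66 = 1056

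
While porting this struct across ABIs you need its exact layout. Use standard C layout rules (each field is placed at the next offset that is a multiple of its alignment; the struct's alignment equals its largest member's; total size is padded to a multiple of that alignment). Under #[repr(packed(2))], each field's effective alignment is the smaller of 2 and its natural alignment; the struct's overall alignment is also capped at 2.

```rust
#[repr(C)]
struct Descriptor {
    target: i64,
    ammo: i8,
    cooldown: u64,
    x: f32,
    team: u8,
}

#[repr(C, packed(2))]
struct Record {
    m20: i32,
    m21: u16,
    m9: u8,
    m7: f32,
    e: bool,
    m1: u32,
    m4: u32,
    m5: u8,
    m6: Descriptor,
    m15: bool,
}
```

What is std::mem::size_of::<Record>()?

58 bytes

Descriptor: target at 0 (size 8, align 8) → ends 8; ammo at 8 (size 1, align 1) → ends 9; pad 7 to align 8 for cooldown; cooldown at 16 (size 8, align 8) → ends 24; x at 24 (size 4, align 4) → ends 28; team at 28 (size 1, align 1) → ends 29; tail pad 3 to reach multiple of 8; total 32 bytes, alignment 8
m20 at 0 (size 4, align 2) → ends 4
m21 at 4 (size 2, align 2) → ends 6
m9 at 6 (size 1, align 1) → ends 7
pad 1 to align 2 for m7
m7 at 8 (size 4, align 2) → ends 12
e at 12 (size 1, align 1) → ends 13
pad 1 to align 2 for m1
m1 at 14 (size 4, align 2) → ends 18
m4 at 18 (size 4, align 2) → ends 22
m5 at 22 (size 1, align 1) → ends 23
pad 1 to align 2 for m6
m6 at 24 (size 32, align 2) → ends 56
m15 at 56 (size 1, align 1) → ends 57
tail pad 1 to reach multiple of 2
total 58 bytes, alignment 2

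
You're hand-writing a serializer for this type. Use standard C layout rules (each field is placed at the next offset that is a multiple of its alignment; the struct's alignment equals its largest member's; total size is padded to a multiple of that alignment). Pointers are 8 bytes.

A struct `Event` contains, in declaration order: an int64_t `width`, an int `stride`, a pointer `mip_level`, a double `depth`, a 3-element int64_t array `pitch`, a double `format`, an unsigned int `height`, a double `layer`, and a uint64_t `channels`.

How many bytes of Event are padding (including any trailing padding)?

@0: width [8B, align 8] → 8
@8: stride [4B, align 4] → 12
+4 pad (align 8)
@16: mip_level [8B, align 8] → 24
@24: depth [8B, align 8] → 32
@32: pitch [24B, align 8] → 56
@56: format [8B, align 8] → 64
@64: height [4B, align 4] → 68
+4 pad (align 8)
@72: layer [8B, align 8] → 80
@80: channels [8B, align 8] → 88
size 88, align 8
data bytes 80, size 88 → padding 8

8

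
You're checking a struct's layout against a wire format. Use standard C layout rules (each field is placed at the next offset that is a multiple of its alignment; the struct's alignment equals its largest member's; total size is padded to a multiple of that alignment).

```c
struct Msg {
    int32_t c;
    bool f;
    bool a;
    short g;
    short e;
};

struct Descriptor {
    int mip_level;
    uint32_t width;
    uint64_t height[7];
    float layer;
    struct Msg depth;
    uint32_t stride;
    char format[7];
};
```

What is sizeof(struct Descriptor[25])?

Msg: 0..4  c  (4B, 4-aligned); 4..5  f  (1B, 1-aligned); 5..6  a  (1B, 1-aligned); 6..8  g  (2B, 2-aligned); 8..10  e  (2B, 2-aligned); 10..12  -- tail padding (2B); sizeof = 12, alignof = 4
0..4  mip_level  (4B, 4-aligned)
4..8  width  (4B, 4-aligned)
8..64  height  (56B, 8-aligned)
64..68  layer  (4B, 4-aligned)
68..80  depth  (12B, 4-aligned)
80..84  stride  (4B, 4-aligned)
84..91  format  (7B, 1-aligned)
91..96  -- tail padding (5B)
sizeof = 96, alignof = 8
array of 25: 25 × 96 = 2400

2400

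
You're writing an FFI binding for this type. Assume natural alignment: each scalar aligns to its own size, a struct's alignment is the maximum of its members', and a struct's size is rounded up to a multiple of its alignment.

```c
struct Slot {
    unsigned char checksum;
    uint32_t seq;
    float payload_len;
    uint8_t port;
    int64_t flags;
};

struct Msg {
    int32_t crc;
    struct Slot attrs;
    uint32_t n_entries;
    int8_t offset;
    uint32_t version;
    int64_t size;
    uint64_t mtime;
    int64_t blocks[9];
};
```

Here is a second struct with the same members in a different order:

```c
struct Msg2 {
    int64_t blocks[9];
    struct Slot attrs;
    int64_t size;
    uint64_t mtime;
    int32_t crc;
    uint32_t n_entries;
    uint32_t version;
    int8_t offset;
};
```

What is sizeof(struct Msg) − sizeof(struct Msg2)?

Slot: 0..1  checksum  (1B, 1-aligned); 1..4  -- padding (3B); 4..8  seq  (4B, 4-aligned); 8..12  payload_len  (4B, 4-aligned); 12..13  port  (1B, 1-aligned); 13..16  -- padding (3B); 16..24  flags  (8B, 8-aligned); sizeof = 24, alignof = 8
0..4  crc  (4B, 4-aligned)
4..8  -- padding (4B)
8..32  attrs  (24B, 8-aligned)
32..36  n_entries  (4B, 4-aligned)
36..37  offset  (1B, 1-aligned)
37..40  -- padding (3B)
40..44  version  (4B, 4-aligned)
44..48  -- padding (4B)
48..56  size  (8B, 8-aligned)
56..64  mtime  (8B, 8-aligned)
64..136  blocks  (72B, 8-aligned)
sizeof = 136, alignof = 8
— Msg2 —
0..72  blocks  (72B, 8-aligned)
72..96  attrs  (24B, 8-aligned)
96..104  size  (8B, 8-aligned)
104..112  mtime  (8B, 8-aligned)
112..116  crc  (4B, 4-aligned)
116..120  n_entries  (4B, 4-aligned)
120..124  version  (4B, 4-aligned)
124..125  offset  (1B, 1-aligned)
125..128  -- tail padding (3B)
sizeof = 128, alignof = 8
136 − 128 = 8

8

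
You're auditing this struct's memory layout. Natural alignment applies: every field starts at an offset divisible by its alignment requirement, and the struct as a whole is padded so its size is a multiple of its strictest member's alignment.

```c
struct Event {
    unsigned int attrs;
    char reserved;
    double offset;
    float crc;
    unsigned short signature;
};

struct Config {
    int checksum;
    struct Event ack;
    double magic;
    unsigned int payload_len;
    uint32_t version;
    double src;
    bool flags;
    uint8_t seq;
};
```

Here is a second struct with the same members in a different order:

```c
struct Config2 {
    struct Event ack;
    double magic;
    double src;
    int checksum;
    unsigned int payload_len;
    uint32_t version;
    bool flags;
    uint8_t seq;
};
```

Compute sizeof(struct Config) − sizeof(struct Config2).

8

Event: 0..4  attrs  (4B, 4-aligned); 4..5  reserved  (1B, 1-aligned); 5..8  -- padding (3B); 8..16  offset  (8B, 8-aligned); 16..20  crc  (4B, 4-aligned); 20..22  signature  (2B, 2-aligned); 22..24  -- tail padding (2B); sizeof = 24, alignof = 8
0..4  checksum  (4B, 4-aligned)
4..8  -- padding (4B)
8..32  ack  (24B, 8-aligned)
32..40  magic  (8B, 8-aligned)
40..44  payload_len  (4B, 4-aligned)
44..48  version  (4B, 4-aligned)
48..56  src  (8B, 8-aligned)
56..57  flags  (1B, 1-aligned)
57..58  seq  (1B, 1-aligned)
58..64  -- tail padding (6B)
sizeof = 64, alignof = 8
— Config2 —
0..24  ack  (24B, 8-aligned)
24..32  magic  (8B, 8-aligned)
32..40  src  (8B, 8-aligned)
40..44  checksum  (4B, 4-aligned)
44..48  payload_len  (4B, 4-aligned)
48..52  version  (4B, 4-aligned)
52..53  flags  (1B, 1-aligned)
53..54  seq  (1B, 1-aligned)
54..56  -- tail padding (2B)
sizeof = 56, alignof = 8
64 − 56 = 8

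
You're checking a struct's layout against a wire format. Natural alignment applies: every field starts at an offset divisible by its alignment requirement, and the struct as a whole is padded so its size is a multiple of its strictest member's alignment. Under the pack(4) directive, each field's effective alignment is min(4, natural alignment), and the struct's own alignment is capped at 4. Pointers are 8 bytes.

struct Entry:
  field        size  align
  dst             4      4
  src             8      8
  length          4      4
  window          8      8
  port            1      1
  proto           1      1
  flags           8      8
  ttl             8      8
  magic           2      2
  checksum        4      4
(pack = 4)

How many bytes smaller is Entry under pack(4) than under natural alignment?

12

natural layout:
  0..4  dst  (4B, 4-aligned)
  4..8  -- padding (4B)
  8..16  src  (8B, 8-aligned)
  16..20  length  (4B, 4-aligned)
  20..24  -- padding (4B)
  24..32  window  (8B, 8-aligned)
  32..33  port  (1B, 1-aligned)
  33..34  proto  (1B, 1-aligned)
  34..40  -- padding (6B)
  40..48  flags  (8B, 8-aligned)
  48..56  ttl  (8B, 8-aligned)
  56..58  magic  (2B, 2-aligned)
  58..60  -- padding (2B)
  60..64  checksum  (4B, 4-aligned)
  sizeof = 64, alignof = 8
packed(4) layout:
  0..4  dst  (4B, 4-aligned)
  4..12  src  (8B, 4-aligned)
  12..16  length  (4B, 4-aligned)
  16..24  window  (8B, 4-aligned)
  24..25  port  (1B, 1-aligned)
  25..26  proto  (1B, 1-aligned)
  26..28  -- padding (2B)
  28..36  flags  (8B, 4-aligned)
  36..44  ttl  (8B, 4-aligned)
  44..46  magic  (2B, 2-aligned)
  46..48  -- padding (2B)
  48..52  checksum  (4B, 4-aligned)
  sizeof = 52, alignof = 4
64 − 52 = 12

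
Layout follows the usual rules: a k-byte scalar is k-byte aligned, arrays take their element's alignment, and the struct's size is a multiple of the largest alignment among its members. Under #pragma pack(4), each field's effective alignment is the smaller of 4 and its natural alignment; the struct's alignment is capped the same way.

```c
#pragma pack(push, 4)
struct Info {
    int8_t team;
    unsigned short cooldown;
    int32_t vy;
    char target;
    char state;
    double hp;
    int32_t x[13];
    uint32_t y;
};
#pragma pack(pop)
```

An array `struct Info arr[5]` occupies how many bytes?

team at 0 (size 1, align 1) → ends 1
pad 1 to align 2 for cooldown
cooldown at 2 (size 2, align 2) → ends 4
vy at 4 (size 4, align 4) → ends 8
target at 8 (size 1, align 1) → ends 9
state at 9 (size 1, align 1) → ends 10
pad 2 to align 4 for hp
hp at 12 (size 8, align 4) → ends 20
x at 20 (size 52, align 4) → ends 72
y at 72 (size 4, align 4) → ends 76
total 76 bytes, alignment 4
array of 5: 5 × 76 = 380

380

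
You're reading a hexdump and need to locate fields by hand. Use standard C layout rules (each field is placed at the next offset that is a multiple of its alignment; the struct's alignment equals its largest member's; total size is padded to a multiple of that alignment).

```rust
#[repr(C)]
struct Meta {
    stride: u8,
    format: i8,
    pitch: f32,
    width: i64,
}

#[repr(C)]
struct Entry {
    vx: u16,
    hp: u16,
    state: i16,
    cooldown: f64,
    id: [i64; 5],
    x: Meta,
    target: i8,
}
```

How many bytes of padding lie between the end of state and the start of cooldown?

Meta: stride at 0 (size 1, align 1) → ends 1; format at 1 (size 1, align 1) → ends 2; pad 2 to align 4 for pitch; pitch at 4 (size 4, align 4) → ends 8; width at 8 (size 8, align 8) → ends 16; total 16 bytes, alignment 8
vx at 0 (size 2, align 2) → ends 2
hp at 2 (size 2, align 2) → ends 4
state at 4 (size 2, align 2) → ends 6
pad 2 to align 8 for cooldown
cooldown at 8 (size 8, align 8) → ends 16

2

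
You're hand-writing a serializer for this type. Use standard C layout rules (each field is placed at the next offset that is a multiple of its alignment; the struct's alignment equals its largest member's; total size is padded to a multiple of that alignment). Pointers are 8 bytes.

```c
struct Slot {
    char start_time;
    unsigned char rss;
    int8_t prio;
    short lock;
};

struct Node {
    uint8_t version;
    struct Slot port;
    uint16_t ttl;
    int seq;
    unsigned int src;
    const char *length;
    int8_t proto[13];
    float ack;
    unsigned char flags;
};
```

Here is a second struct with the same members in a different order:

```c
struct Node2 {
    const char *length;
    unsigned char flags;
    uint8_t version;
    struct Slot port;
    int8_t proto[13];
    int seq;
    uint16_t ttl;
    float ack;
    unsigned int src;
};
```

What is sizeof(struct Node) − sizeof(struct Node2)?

8

Slot: start_time at 0 (size 1, align 1) → ends 1; rss at 1 (size 1, align 1) → ends 2; prio at 2 (size 1, align 1) → ends 3; pad 1 to align 2 for lock; lock at 4 (size 2, align 2) → ends 6; total 6 bytes, alignment 2
version at 0 (size 1, align 1) → ends 1
pad 1 to align 2 for port
port at 2 (size 6, align 2) → ends 8
ttl at 8 (size 2, align 2) → ends 10
pad 2 to align 4 for seq
seq at 12 (size 4, align 4) → ends 16
src at 16 (size 4, align 4) → ends 20
pad 4 to align 8 for length
length at 24 (size 8, align 8) → ends 32
proto at 32 (size 13, align 1) → ends 45
pad 3 to align 4 for ack
ack at 48 (size 4, align 4) → ends 52
flags at 52 (size 1, align 1) → ends 53
tail pad 3 to reach multiple of 8
total 56 bytes, alignment 8
— Node2 —
length at 0 (size 8, align 8) → ends 8
flags at 8 (size 1, align 1) → ends 9
version at 9 (size 1, align 1) → ends 10
port at 10 (size 6, align 2) → ends 16
proto at 16 (size 13, align 1) → ends 29
pad 3 to align 4 for seq
seq at 32 (size 4, align 4) → ends 36
ttl at 36 (size 2, align 2) → ends 38
pad 2 to align 4 for ack
ack at 40 (size 4, align 4) → ends 44
src at 44 (size 4, align 4) → ends 48
total 48 bytes, alignment 8
56 − 48 = 8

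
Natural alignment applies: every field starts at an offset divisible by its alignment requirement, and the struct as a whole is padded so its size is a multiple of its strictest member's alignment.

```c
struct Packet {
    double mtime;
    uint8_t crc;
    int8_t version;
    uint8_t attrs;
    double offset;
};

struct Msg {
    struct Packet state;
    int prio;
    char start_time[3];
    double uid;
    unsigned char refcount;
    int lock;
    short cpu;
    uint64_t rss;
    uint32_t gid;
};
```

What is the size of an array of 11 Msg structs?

792

Packet: mtime at 0 (size 8, align 8) → ends 8; crc at 8 (size 1, align 1) → ends 9; version at 9 (size 1, align 1) → ends 10; attrs at 10 (size 1, align 1) → ends 11; pad 5 to align 8 for offset; offset at 16 (size 8, align 8) → ends 24; total 24 bytes, alignment 8
state at 0 (size 24, align 8) → ends 24
prio at 24 (size 4, align 4) → ends 28
start_time at 28 (size 3, align 1) → ends 31
pad 1 to align 8 for uid
uid at 32 (size 8, align 8) → ends 40
refcount at 40 (size 1, align 1) → ends 41
pad 3 to align 4 for lock
lock at 44 (size 4, align 4) → ends 48
cpu at 48 (size 2, align 2) → ends 50
pad 6 to align 8 for rss
rss at 56 (size 8, align 8) → ends 64
gid at 64 (size 4, align 4) → ends 68
tail pad 4 to reach multiple of 8
total 72 bytes, alignment 8
array of 11: 11 × 72 = 792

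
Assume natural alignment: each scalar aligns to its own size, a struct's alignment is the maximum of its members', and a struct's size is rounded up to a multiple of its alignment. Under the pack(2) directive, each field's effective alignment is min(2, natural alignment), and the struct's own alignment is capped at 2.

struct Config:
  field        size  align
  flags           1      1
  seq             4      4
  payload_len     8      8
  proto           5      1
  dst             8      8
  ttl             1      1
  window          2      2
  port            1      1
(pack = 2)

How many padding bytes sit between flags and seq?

0..1  flags  (1B, 1-aligned)
1..2  -- padding (1B)
2..6  seq  (4B, 2-aligned)

1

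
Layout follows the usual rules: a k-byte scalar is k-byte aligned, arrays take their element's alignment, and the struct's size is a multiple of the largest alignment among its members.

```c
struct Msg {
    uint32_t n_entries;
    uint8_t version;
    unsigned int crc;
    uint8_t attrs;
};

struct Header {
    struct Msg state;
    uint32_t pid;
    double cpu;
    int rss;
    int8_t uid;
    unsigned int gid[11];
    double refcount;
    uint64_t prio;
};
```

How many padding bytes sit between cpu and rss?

Msg: n_entries at 0 (size 4, align 4) → ends 4; version at 4 (size 1, align 1) → ends 5; pad 3 to align 4 for crc; crc at 8 (size 4, align 4) → ends 12; attrs at 12 (size 1, align 1) → ends 13; tail pad 3 to reach multiple of 4; total 16 bytes, alignment 4
state at 0 (size 16, align 4) → ends 16
pid at 16 (size 4, align 4) → ends 20
pad 4 to align 8 for cpu
cpu at 24 (size 8, align 8) → ends 32
rss at 32 (size 4, align 4) → ends 36

0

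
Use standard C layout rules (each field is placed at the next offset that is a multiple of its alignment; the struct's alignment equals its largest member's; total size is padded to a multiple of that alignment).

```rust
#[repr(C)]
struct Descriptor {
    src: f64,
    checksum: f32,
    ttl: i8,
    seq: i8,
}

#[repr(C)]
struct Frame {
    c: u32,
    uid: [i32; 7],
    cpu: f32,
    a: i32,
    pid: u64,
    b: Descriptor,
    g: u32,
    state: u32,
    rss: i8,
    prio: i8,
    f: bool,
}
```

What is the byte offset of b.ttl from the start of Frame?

Descriptor: src at 0 (size 8, align 8) → ends 8; checksum at 8 (size 4, align 4) → ends 12; ttl at 12 (size 1, align 1) → ends 13; seq at 13 (size 1, align 1) → ends 14; tail pad 2 to reach multiple of 8; total 16 bytes, alignment 8
c at 0 (size 4, align 4) → ends 4
uid at 4 (size 28, align 4) → ends 32
cpu at 32 (size 4, align 4) → ends 36
a at 36 (size 4, align 4) → ends 40
pid at 40 (size 8, align 8) → ends 48
b at 48 (size 16, align 8) → ends 64
within Descriptor: ttl at 12
48 + 12 = 60

60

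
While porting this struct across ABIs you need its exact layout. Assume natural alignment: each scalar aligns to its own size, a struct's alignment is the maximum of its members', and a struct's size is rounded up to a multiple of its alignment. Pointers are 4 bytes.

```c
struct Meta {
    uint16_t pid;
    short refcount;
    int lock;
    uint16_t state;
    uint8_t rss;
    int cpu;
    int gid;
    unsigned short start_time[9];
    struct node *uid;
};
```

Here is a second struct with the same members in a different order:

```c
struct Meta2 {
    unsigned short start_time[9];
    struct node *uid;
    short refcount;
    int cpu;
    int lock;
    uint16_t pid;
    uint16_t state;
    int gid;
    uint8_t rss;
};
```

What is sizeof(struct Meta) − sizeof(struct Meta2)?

pid at 0 (size 2, align 2) → ends 2
refcount at 2 (size 2, align 2) → ends 4
lock at 4 (size 4, align 4) → ends 8
state at 8 (size 2, align 2) → ends 10
rss at 10 (size 1, align 1) → ends 11
pad 1 to align 4 for cpu
cpu at 12 (size 4, align 4) → ends 16
gid at 16 (size 4, align 4) → ends 20
start_time at 20 (size 18, align 2) → ends 38
pad 2 to align 4 for uid
uid at 40 (size 4, align 4) → ends 44
total 44 bytes, alignment 4
— Meta2 —
start_time at 0 (size 18, align 2) → ends 18
pad 2 to align 4 for uid
uid at 20 (size 4, align 4) → ends 24
refcount at 24 (size 2, align 2) → ends 26
pad 2 to align 4 for cpu
cpu at 28 (size 4, align 4) → ends 32
lock at 32 (size 4, align 4) → ends 36
pid at 36 (size 2, align 2) → ends 38
state at 38 (size 2, align 2) → ends 40
gid at 40 (size 4, align 4) → ends 44
rss at 44 (size 1, align 1) → ends 45
tail pad 3 to reach multiple of 4
total 48 bytes, alignment 4
44 − 48 = -4

-4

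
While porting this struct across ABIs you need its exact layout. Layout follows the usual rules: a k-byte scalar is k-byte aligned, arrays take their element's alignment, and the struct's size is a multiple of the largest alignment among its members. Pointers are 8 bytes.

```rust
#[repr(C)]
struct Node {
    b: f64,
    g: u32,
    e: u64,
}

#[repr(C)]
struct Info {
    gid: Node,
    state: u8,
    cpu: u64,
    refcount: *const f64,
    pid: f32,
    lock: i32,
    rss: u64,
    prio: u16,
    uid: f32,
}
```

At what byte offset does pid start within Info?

Node: 0..8  b  (8B, 8-aligned); 8..12  g  (4B, 4-aligned); 12..16  -- padding (4B); 16..24  e  (8B, 8-aligned); sizeof = 24, alignof = 8
0..24  gid  (24B, 8-aligned)
24..25  state  (1B, 1-aligned)
25..32  -- padding (7B)
32..40  cpu  (8B, 8-aligned)
40..48  refcount  (8B, 8-aligned)
48..52  pid  (4B, 4-aligned)

48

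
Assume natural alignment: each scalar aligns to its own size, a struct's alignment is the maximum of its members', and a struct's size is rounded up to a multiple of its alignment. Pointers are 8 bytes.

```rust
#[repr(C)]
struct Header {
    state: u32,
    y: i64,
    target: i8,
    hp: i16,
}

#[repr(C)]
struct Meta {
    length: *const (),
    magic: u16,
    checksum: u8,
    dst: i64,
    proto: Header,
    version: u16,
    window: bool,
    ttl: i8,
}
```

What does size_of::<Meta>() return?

Header: 0..4  state  (4B, 4-aligned); 4..8  -- padding (4B); 8..16  y  (8B, 8-aligned); 16..17  target  (1B, 1-aligned); 17..18  -- padding (1B); 18..20  hp  (2B, 2-aligned); 20..24  -- tail padding (4B); sizeof = 24, alignof = 8
0..8  length  (8B, 8-aligned)
8..10  magic  (2B, 2-aligned)
10..11  checksum  (1B, 1-aligned)
11..16  -- padding (5B)
16..24  dst  (8B, 8-aligned)
24..48  proto  (24B, 8-aligned)
48..50  version  (2B, 2-aligned)
50..51  window  (1B, 1-aligned)
51..52  ttl  (1B, 1-aligned)
52..56  -- tail padding (4B)
sizeof = 56, alignof = 8

56 bytes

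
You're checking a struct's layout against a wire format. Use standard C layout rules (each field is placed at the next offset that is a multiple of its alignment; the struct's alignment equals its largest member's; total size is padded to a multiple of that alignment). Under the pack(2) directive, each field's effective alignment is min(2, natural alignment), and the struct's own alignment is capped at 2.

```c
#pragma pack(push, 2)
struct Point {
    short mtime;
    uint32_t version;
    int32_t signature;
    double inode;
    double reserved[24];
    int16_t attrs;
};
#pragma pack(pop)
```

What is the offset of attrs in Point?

@0: mtime [2B, align 2] → 2
@2: version [4B, align 2] → 6
@6: signature [4B, align 2] → 10
@10: inode [8B, align 2] → 18
@18: reserved [192B, align 2] → 210
@210: attrs [2B, align 2] → 212

210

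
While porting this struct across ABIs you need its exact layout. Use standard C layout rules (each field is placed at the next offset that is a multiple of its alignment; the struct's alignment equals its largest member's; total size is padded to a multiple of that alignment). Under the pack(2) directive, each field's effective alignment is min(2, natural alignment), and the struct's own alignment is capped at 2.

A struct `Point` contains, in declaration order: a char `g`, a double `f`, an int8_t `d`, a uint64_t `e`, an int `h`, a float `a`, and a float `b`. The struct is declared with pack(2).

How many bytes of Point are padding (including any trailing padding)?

2

@0: g [1B, align 1] → 1
+1 pad (align 2)
@2: f [8B, align 2] → 10
@10: d [1B, align 1] → 11
+1 pad (align 2)
@12: e [8B, align 2] → 20
@20: h [4B, align 2] → 24
@24: a [4B, align 2] → 28
@28: b [4B, align 2] → 32
size 32, align 2
data bytes 30, size 32 → padding 2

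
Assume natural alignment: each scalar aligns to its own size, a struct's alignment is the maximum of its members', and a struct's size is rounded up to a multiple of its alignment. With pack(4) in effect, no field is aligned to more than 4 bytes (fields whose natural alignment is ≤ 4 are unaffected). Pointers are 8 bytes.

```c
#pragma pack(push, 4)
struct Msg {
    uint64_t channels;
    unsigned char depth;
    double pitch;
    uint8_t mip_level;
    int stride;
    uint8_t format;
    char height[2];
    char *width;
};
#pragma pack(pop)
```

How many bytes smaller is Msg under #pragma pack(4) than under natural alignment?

8

natural layout:
  0..8  channels  (8B, 8-aligned)
  8..9  depth  (1B, 1-aligned)
  9..16  -- padding (7B)
  16..24  pitch  (8B, 8-aligned)
  24..25  mip_level  (1B, 1-aligned)
  25..28  -- padding (3B)
  28..32  stride  (4B, 4-aligned)
  32..33  format  (1B, 1-aligned)
  33..35  height  (2B, 1-aligned)
  35..40  -- padding (5B)
  40..48  width  (8B, 8-aligned)
  sizeof = 48, alignof = 8
packed(4) layout:
  0..8  channels  (8B, 4-aligned)
  8..9  depth  (1B, 1-aligned)
  9..12  -- padding (3B)
  12..20  pitch  (8B, 4-aligned)
  20..21  mip_level  (1B, 1-aligned)
  21..24  -- padding (3B)
  24..28  stride  (4B, 4-aligned)
  28..29  format  (1B, 1-aligned)
  29..31  height  (2B, 1-aligned)
  31..32  -- padding (1B)
  32..40  width  (8B, 4-aligned)
  sizeof = 40, alignof = 4
48 − 40 = 8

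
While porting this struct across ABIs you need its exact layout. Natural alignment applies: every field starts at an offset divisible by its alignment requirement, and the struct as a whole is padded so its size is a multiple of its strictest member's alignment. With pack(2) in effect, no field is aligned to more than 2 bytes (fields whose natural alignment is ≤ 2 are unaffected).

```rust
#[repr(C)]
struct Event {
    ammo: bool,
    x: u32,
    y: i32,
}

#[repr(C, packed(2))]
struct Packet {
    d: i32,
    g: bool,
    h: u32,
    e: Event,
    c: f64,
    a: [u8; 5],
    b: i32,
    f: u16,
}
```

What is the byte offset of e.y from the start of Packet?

18

Event: 0..1  ammo  (1B, 1-aligned); 1..4  -- padding (3B); 4..8  x  (4B, 4-aligned); 8..12  y  (4B, 4-aligned); sizeof = 12, alignof = 4
0..4  d  (4B, 2-aligned)
4..5  g  (1B, 1-aligned)
5..6  -- padding (1B)
6..10  h  (4B, 2-aligned)
10..22  e  (12B, 2-aligned)
within Event: y at 8
10 + 8 = 18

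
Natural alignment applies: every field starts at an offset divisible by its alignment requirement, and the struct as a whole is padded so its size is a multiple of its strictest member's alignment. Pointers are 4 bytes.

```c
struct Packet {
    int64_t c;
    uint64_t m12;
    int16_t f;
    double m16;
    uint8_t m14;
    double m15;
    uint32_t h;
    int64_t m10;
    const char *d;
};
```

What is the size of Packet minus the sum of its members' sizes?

21

@0: c [8B, align 8] → 8
@8: m12 [8B, align 8] → 16
@16: f [2B, align 2] → 18
+6 pad (align 8)
@24: m16 [8B, align 8] → 32
@32: m14 [1B, align 1] → 33
+7 pad (align 8)
@40: m15 [8B, align 8] → 48
@48: h [4B, align 4] → 52
+4 pad (align 8)
@56: m10 [8B, align 8] → 64
@64: d [4B, align 4] → 68
+4 tail pad (align 8)
size 72, align 8
data bytes 51, size 72 → padding 21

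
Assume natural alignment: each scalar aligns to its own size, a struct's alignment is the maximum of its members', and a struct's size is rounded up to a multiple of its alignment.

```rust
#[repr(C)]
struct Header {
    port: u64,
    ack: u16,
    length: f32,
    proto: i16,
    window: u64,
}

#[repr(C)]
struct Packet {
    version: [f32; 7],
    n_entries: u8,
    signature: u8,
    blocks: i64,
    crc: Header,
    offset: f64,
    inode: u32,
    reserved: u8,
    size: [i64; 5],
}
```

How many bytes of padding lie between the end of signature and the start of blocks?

Header: @0: port [8B, align 8] → 8; @8: ack [2B, align 2] → 10; +2 pad (align 4); @12: length [4B, align 4] → 16; @16: proto [2B, align 2] → 18; +6 pad (align 8); @24: window [8B, align 8] → 32; size 32, align 8
@0: version [28B, align 4] → 28
@28: n_entries [1B, align 1] → 29
@29: signature [1B, align 1] → 30
+2 pad (align 8)
@32: blocks [8B, align 8] → 40

2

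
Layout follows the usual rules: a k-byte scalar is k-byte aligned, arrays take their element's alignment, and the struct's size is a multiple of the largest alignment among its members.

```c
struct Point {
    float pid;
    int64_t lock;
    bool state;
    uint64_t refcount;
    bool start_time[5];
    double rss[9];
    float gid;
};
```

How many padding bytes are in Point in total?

18

pid at 0 (size 4, align 4) → ends 4
pad 4 to align 8 for lock
lock at 8 (size 8, align 8) → ends 16
state at 16 (size 1, align 1) → ends 17
pad 7 to align 8 for refcount
refcount at 24 (size 8, align 8) → ends 32
start_time at 32 (size 5, align 1) → ends 37
pad 3 to align 8 for rss
rss at 40 (size 72, align 8) → ends 112
gid at 112 (size 4, align 4) → ends 116
tail pad 4 to reach multiple of 8
total 120 bytes, alignment 8
data bytes 102, size 120 → padding 18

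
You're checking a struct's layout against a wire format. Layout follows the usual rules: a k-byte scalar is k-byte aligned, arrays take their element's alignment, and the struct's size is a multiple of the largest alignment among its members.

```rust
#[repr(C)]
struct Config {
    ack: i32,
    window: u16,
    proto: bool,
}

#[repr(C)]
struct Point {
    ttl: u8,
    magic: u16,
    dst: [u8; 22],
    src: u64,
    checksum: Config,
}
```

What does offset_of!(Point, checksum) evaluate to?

Config: @0: ack [4B, align 4] → 4; @4: window [2B, align 2] → 6; @6: proto [1B, align 1] → 7; +1 tail pad (align 4); size 8, align 4
@0: ttl [1B, align 1] → 1
+1 pad (align 2)
@2: magic [2B, align 2] → 4
@4: dst [22B, align 1] → 26
+6 pad (align 8)
@32: src [8B, align 8] → 40
@40: checksum [8B, align 4] → 48

40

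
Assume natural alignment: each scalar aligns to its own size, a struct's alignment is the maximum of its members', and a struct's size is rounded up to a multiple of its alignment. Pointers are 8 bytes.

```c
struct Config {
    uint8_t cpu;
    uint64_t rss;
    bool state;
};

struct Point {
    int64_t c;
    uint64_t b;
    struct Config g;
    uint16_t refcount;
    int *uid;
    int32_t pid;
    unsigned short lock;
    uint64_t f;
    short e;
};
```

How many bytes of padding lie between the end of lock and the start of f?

2

Config: cpu at 0 (size 1, align 1) → ends 1; pad 7 to align 8 for rss; rss at 8 (size 8, align 8) → ends 16; state at 16 (size 1, align 1) → ends 17; tail pad 7 to reach multiple of 8; total 24 bytes, alignment 8
c at 0 (size 8, align 8) → ends 8
b at 8 (size 8, align 8) → ends 16
g at 16 (size 24, align 8) → ends 40
refcount at 40 (size 2, align 2) → ends 42
pad 6 to align 8 for uid
uid at 48 (size 8, align 8) → ends 56
pid at 56 (size 4, align 4) → ends 60
lock at 60 (size 2, align 2) → ends 62
pad 2 to align 8 for f
f at 64 (size 8, align 8) → ends 72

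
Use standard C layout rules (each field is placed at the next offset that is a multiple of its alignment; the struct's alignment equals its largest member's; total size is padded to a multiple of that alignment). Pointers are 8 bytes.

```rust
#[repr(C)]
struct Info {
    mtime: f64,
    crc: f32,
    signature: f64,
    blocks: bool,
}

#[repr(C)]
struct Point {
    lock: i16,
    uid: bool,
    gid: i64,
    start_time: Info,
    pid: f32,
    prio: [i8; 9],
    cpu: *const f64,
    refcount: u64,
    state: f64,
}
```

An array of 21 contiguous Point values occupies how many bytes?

Info: mtime at 0 (size 8, align 8) → ends 8; crc at 8 (size 4, align 4) → ends 12; pad 4 to align 8 for signature; signature at 16 (size 8, align 8) → ends 24; blocks at 24 (size 1, align 1) → ends 25; tail pad 7 to reach multiple of 8; total 32 bytes, alignment 8
lock at 0 (size 2, align 2) → ends 2
uid at 2 (size 1, align 1) → ends 3
pad 5 to align 8 for gid
gid at 8 (size 8, align 8) → ends 16
start_time at 16 (size 32, align 8) → ends 48
pid at 48 (size 4, align 4) → ends 52
prio at 52 (size 9, align 1) → ends 61
pad 3 to align 8 for cpu
cpu at 64 (size 8, align 8) → ends 72
refcount at 72 (size 8, align 8) → ends 80
state at 80 (size 8, align 8) → ends 88
total 88 bytes, alignment 8
array of 21: 21 × 88 = 1848

1848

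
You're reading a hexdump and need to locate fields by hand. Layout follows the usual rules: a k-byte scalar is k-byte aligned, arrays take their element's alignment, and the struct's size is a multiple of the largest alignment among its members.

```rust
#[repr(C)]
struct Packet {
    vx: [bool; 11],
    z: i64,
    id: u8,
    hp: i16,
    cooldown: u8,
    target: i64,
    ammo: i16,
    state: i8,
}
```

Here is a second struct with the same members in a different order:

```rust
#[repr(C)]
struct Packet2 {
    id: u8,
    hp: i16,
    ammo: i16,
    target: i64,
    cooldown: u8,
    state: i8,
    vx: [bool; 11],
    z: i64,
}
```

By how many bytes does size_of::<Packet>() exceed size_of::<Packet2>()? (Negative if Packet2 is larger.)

8

vx at 0 (size 11, align 1) → ends 11
pad 5 to align 8 for z
z at 16 (size 8, align 8) → ends 24
id at 24 (size 1, align 1) → ends 25
pad 1 to align 2 for hp
hp at 26 (size 2, align 2) → ends 28
cooldown at 28 (size 1, align 1) → ends 29
pad 3 to align 8 for target
target at 32 (size 8, align 8) → ends 40
ammo at 40 (size 2, align 2) → ends 42
state at 42 (size 1, align 1) → ends 43
tail pad 5 to reach multiple of 8
total 48 bytes, alignment 8
— Packet2 —
id at 0 (size 1, align 1) → ends 1
pad 1 to align 2 for hp
hp at 2 (size 2, align 2) → ends 4
ammo at 4 (size 2, align 2) → ends 6
pad 2 to align 8 for target
target at 8 (size 8, align 8) → ends 16
cooldown at 16 (size 1, align 1) → ends 17
state at 17 (size 1, align 1) → ends 18
vx at 18 (size 11, align 1) → ends 29
pad 3 to align 8 for z
z at 32 (size 8, align 8) → ends 40
total 40 bytes, alignment 8
48 − 40 = 8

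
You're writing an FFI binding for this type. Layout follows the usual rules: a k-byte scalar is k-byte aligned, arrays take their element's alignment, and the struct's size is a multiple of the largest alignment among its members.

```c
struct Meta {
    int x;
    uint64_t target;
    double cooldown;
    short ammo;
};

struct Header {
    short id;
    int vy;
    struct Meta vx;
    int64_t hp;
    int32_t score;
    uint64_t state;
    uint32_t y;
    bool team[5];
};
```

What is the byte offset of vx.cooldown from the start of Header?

24

Meta: 0..4  x  (4B, 4-aligned); 4..8  -- padding (4B); 8..16  target  (8B, 8-aligned); 16..24  cooldown  (8B, 8-aligned); 24..26  ammo  (2B, 2-aligned); 26..32  -- tail padding (6B); sizeof = 32, alignof = 8
0..2  id  (2B, 2-aligned)
2..4  -- padding (2B)
4..8  vy  (4B, 4-aligned)
8..40  vx  (32B, 8-aligned)
within Meta: cooldown at 16
8 + 16 = 24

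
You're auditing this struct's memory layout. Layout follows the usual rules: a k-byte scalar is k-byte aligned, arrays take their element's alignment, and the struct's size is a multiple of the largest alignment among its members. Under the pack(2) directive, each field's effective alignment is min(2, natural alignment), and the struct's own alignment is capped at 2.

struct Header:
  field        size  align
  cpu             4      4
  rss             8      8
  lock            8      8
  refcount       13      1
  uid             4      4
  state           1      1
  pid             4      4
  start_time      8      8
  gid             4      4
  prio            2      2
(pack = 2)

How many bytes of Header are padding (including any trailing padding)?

2

0..4  cpu  (4B, 2-aligned)
4..12  rss  (8B, 2-aligned)
12..20  lock  (8B, 2-aligned)
20..33  refcount  (13B, 1-aligned)
33..34  -- padding (1B)
34..38  uid  (4B, 2-aligned)
38..39  state  (1B, 1-aligned)
39..40  -- padding (1B)
40..44  pid  (4B, 2-aligned)
44..52  start_time  (8B, 2-aligned)
52..56  gid  (4B, 2-aligned)
56..58  prio  (2B, 2-aligned)
sizeof = 58, alignof = 2
data bytes 56, size 58 → padding 2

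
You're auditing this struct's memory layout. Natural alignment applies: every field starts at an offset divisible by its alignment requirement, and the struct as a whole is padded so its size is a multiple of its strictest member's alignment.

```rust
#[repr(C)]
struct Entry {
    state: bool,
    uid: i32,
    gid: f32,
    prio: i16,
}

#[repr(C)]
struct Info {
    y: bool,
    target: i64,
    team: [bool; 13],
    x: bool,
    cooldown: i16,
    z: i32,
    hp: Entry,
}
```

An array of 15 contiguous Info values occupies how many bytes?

840

Entry: @0: state [1B, align 1] → 1; +3 pad (align 4); @4: uid [4B, align 4] → 8; @8: gid [4B, align 4] → 12; @12: prio [2B, align 2] → 14; +2 tail pad (align 4); size 16, align 4
@0: y [1B, align 1] → 1
+7 pad (align 8)
@8: target [8B, align 8] → 16
@16: team [13B, align 1] → 29
@29: x [1B, align 1] → 30
@30: cooldown [2B, align 2] → 32
@32: z [4B, align 4] → 36
@36: hp [16B, align 4] → 52
+4 tail pad (align 8)
size 56, align 8
array of 15: 15 × 56 = 840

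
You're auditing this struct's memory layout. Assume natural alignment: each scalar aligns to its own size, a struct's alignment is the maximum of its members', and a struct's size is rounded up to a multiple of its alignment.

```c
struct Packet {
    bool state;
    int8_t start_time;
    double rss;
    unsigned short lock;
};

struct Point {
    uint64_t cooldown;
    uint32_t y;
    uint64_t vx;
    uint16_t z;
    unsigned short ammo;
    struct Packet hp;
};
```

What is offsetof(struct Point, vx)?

Packet: 0..1  state  (1B, 1-aligned); 1..2  start_time  (1B, 1-aligned); 2..8  -- padding (6B); 8..16  rss  (8B, 8-aligned); 16..18  lock  (2B, 2-aligned); 18..24  -- tail padding (6B); sizeof = 24, alignof = 8
0..8  cooldown  (8B, 8-aligned)
8..12  y  (4B, 4-aligned)
12..16  -- padding (4B)
16..24  vx  (8B, 8-aligned)

16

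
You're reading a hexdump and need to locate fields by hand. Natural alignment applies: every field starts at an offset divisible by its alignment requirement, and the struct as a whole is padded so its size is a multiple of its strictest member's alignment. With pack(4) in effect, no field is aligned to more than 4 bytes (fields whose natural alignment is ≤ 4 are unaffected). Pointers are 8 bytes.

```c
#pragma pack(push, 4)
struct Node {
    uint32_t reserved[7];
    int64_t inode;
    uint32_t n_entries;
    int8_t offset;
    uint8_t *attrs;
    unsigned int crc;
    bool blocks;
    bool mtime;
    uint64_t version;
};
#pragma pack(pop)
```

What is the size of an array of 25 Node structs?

@0: reserved [28B, align 4] → 28
@28: inode [8B, align 4] → 36
@36: n_entries [4B, align 4] → 40
@40: offset [1B, align 1] → 41
+3 pad (align 4)
@44: attrs [8B, align 4] → 52
@52: crc [4B, align 4] → 56
@56: blocks [1B, align 1] → 57
@57: mtime [1B, align 1] → 58
+2 pad (align 4)
@60: version [8B, align 4] → 68
size 68, align 4
array of 25: 25 × 68 = 1700

1700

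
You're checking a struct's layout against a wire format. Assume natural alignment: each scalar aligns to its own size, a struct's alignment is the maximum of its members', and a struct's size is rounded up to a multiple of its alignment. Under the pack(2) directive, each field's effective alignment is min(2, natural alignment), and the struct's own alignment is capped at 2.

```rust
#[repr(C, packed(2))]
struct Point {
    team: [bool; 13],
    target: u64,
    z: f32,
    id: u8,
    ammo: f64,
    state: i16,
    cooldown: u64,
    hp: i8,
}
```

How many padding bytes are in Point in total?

team at 0 (size 13, align 1) → ends 13
pad 1 to align 2 for target
target at 14 (size 8, align 2) → ends 22
z at 22 (size 4, align 2) → ends 26
id at 26 (size 1, align 1) → ends 27
pad 1 to align 2 for ammo
ammo at 28 (size 8, align 2) → ends 36
state at 36 (size 2, align 2) → ends 38
cooldown at 38 (size 8, align 2) → ends 46
hp at 46 (size 1, align 1) → ends 47
tail pad 1 to reach multiple of 2
total 48 bytes, alignment 2
data bytes 45, size 48 → padding 3

3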